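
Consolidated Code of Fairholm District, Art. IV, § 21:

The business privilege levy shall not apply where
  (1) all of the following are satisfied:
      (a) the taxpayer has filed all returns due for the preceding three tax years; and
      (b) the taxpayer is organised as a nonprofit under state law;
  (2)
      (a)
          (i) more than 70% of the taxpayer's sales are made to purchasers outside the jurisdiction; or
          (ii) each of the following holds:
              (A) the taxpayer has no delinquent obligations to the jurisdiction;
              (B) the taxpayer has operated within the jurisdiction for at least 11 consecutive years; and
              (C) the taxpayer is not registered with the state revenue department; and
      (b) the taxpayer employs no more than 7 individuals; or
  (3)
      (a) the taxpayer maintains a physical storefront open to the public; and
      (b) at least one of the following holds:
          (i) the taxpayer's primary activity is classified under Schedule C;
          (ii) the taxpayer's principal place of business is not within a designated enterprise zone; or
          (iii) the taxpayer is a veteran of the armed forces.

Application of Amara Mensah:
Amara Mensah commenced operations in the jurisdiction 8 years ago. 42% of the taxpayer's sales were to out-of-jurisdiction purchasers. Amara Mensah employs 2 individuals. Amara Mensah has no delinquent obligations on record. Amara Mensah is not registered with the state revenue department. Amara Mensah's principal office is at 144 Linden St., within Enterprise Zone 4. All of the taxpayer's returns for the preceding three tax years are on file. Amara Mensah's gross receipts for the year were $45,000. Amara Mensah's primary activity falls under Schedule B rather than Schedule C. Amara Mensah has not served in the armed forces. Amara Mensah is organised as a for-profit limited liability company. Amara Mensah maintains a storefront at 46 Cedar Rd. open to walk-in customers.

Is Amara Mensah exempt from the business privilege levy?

(a) returns current — holds.
(b) nonprofit — fails.
(1) = T AND F = false.
(i) >70% out-of-jur. sales — fails.
(A) no delinquency — met.
(B) ≥ 11 yrs in jurisdiction — not met.
(C) not (state-registered) — satisfied.
(ii): T AND F AND T → false.
(a): F OR F → false.
(b) ≤ 7 employees — satisfied.
(2): F AND T → false.
(a) has storefront — met.
(i) Schedule C activity — not met.
(ii) not (in enterprise zone) — not satisfied.
(iii) veteran — not satisfied.
So (b) is not satisfied (F OR F OR F).
(3) = T AND F = false.
So Overall is not satisfied (F OR F OR F).

No — not exempt.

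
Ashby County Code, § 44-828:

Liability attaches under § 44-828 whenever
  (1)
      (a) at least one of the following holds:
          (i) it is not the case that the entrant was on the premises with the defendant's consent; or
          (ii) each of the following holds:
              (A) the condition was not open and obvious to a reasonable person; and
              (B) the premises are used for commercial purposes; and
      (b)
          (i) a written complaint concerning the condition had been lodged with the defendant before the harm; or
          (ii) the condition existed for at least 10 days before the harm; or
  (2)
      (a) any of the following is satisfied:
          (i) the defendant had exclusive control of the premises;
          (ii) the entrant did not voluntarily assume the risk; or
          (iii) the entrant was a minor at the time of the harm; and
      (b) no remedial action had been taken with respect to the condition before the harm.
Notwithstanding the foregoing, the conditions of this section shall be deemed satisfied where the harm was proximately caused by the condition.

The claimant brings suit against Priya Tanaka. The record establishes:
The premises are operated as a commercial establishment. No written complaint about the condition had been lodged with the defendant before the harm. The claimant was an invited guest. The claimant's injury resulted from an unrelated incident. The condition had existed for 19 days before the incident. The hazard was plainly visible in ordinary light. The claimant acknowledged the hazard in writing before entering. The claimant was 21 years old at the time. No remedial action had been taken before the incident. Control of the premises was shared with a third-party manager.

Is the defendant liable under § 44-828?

(i) not (consent to enter) — fails.
(A) not open/obvious — fails.
(B) commercial use — met.
(ii) = F AND T = false.
So (a) is not satisfied (F OR F).
(i) complaint lodged — not met.
(ii) condition ≥10 days old — satisfied.
(b): F OR T → true.
So (1) is not satisfied (F AND T).
(i) exclusive control — not met.
(ii) no assumed risk — not met.
(iii) entrant a minor — not met.
(a) = F OR F OR F = false.
(b) no remedial action — satisfied.
(2): F AND T → false.
So Overall is not satisfied (F OR F).
Exception (proximate cause) — not satisfied.
Result: main false OR exception false → false.

No — not liable.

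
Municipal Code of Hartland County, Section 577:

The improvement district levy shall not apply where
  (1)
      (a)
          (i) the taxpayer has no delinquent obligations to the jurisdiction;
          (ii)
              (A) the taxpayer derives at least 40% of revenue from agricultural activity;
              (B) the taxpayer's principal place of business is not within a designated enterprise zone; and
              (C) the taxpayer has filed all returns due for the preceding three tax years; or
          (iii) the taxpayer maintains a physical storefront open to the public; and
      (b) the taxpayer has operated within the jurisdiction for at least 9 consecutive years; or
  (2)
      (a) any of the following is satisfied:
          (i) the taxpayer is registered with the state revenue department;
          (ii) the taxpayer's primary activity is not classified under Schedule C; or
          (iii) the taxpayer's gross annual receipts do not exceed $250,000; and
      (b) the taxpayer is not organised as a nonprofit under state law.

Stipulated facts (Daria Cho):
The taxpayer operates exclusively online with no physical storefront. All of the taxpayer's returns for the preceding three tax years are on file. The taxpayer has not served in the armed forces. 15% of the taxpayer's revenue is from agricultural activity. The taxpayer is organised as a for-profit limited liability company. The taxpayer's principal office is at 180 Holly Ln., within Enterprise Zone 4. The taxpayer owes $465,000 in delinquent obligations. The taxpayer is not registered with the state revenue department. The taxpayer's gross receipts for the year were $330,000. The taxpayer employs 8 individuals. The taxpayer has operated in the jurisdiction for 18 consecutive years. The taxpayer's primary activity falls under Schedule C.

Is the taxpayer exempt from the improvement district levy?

No — not exempt.

(i) no delinquency — not met.
(A) ≥40% agricultural — not met.
(B) not (in enterprise zone) — fails.
(C) returns current — holds.
(ii) = F AND F AND T = false.
(iii) has storefront — not satisfied.
(a): F OR F OR F → false.
(b) ≥ 9 yrs in jurisdiction — satisfied.
So (1) is not satisfied (F AND T).
(i) state-registered — not satisfied.
(ii) not (Schedule C activity) — not satisfied.
(iii) receipts ≤ $250,000 — fails.
So (a) is not satisfied (F OR F OR F).
(b) not (nonprofit) — met.
(2) = F AND T = false.
So Overall is not satisfied (F OR F).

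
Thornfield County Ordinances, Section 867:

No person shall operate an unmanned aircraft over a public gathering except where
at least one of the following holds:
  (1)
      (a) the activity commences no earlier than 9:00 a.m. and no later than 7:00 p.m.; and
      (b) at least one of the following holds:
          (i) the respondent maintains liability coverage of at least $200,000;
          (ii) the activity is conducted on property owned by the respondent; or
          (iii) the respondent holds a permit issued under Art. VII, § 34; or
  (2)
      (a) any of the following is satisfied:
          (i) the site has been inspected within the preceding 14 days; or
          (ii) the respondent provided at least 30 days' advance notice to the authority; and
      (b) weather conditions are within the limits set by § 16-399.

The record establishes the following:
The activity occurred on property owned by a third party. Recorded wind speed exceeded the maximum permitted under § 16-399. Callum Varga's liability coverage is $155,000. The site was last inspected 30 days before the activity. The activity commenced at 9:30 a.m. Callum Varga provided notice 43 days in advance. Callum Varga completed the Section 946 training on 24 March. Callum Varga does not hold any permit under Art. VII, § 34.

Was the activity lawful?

(a) start within hours — met.
(i) coverage ≥ $200,000 — not met.
(ii) own property — not satisfied.
(iii) holds permit — not satisfied.
So (b) is not satisfied (F OR F OR F).
So (1) is not satisfied (T AND F).
(i) site inspected — fails.
(ii) ≥30 days' notice — holds.
(a): F OR T → true.
(b) weather ok — not satisfied.
(2): T AND F → false.
Overall: F OR F → false.

No — unlawful.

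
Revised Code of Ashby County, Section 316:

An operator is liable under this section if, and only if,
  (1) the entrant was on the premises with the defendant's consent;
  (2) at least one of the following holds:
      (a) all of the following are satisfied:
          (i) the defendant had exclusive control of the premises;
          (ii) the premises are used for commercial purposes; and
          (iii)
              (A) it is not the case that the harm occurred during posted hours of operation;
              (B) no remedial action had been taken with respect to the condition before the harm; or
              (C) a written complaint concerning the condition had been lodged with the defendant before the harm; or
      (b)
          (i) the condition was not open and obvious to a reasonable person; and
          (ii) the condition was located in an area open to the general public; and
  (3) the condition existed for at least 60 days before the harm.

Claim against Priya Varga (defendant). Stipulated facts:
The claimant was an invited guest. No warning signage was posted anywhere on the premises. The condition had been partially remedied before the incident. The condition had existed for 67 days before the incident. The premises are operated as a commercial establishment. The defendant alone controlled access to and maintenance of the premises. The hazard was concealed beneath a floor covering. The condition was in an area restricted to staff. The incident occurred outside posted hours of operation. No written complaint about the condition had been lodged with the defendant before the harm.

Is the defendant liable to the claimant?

Yes — liable.

(1) consent to enter — holds.
(i) exclusive control — holds.
(ii) commercial use — met.
(A) not (during posted hours) — holds.
(B) no remedial action — not satisfied.
(C) complaint lodged — fails.
So (iii) is satisfied (T OR F OR F).
(a): T AND T AND T → true.
(i) not open/obvious — holds.
(ii) public area — fails.
(b): T AND F → false.
So (2) is satisfied (T OR F).
(3) condition ≥60 days old — satisfied.
Overall = T AND T AND T = true.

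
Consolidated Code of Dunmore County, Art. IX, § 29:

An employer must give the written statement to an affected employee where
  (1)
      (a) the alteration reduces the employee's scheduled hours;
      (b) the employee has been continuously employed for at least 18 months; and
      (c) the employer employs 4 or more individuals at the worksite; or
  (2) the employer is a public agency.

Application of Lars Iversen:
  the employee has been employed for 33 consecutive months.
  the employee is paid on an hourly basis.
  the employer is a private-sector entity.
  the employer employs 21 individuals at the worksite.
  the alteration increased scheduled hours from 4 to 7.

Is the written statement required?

(a) hours reduced — not satisfied.
(b) tenure ≥ 18 mo. — satisfied.
(c) ≥ 4 at site — met.
So (1) is not satisfied (F AND T AND T).
(2) public agency — not met.
So Overall is not satisfied (F OR F).

No — not required.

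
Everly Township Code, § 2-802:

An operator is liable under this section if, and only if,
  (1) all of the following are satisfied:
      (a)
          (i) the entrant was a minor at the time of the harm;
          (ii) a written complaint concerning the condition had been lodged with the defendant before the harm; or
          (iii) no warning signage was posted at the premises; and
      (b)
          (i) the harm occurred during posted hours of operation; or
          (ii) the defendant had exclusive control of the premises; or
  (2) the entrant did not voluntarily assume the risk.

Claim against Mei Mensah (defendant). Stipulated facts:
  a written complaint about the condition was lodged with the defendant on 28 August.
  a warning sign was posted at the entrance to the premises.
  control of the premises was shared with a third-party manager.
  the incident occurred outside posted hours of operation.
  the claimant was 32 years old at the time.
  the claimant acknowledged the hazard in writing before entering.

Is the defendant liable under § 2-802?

(i) entrant a minor — fails.
(ii) complaint lodged — holds.
(iii) no signage posted — not met.
(a) = F OR T OR F = true.
(i) during posted hours — not met.
(ii) exclusive control — not satisfied.
So (b) is not satisfied (F OR F).
(1): T AND F → false.
(2) no assumed risk — not satisfied.
Overall = F OR F = false.

No — not liable.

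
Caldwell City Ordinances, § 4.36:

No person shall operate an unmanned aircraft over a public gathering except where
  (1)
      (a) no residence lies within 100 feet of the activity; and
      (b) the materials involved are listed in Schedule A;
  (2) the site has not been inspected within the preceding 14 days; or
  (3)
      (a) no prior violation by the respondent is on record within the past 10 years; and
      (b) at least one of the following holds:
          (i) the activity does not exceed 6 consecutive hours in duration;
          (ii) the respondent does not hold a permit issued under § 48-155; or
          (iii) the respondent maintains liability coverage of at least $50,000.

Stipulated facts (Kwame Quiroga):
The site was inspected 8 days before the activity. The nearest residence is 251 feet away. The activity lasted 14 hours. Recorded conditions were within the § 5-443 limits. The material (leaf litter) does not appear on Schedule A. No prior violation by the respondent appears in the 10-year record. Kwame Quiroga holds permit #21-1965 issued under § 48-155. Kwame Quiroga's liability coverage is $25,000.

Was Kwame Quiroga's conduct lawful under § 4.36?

No — unlawful.

(a) no residence in 100 ft — met.
(b) Schedule A material — fails.
(1): T AND F → false.
(2) not (site inspected) — not met.
(a) no prior violation — satisfied.
(i) ≤ 6 hrs duration — fails.
(ii) not (holds permit) — not met.
(iii) coverage ≥ $50,000 — fails.
So (b) is not satisfied (F OR F OR F).
(3) = T AND F = false.
Overall = F OR F OR F = false.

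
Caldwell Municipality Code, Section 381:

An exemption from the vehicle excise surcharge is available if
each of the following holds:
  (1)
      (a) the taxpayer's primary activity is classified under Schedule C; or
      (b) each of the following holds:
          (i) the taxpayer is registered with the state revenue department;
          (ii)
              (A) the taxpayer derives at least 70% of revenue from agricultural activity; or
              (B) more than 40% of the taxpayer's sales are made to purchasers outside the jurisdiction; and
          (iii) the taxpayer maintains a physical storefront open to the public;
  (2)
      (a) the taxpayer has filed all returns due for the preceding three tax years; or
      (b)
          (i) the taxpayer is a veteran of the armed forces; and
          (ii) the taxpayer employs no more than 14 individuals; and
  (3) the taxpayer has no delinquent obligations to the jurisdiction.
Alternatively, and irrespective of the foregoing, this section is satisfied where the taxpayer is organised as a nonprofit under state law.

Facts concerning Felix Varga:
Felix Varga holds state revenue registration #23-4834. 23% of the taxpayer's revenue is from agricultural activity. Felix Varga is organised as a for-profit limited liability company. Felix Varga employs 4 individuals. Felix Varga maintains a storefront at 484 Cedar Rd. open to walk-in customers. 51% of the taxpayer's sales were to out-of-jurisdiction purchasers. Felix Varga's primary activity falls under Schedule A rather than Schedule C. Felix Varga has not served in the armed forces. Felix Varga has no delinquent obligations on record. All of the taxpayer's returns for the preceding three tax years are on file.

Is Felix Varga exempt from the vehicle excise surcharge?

Yes — exempt.

(a) Schedule C activity — fails.
(i) state-registered — holds.
(A) ≥70% agricultural — fails.
(B) >40% out-of-jur. sales — met.
So (ii) is satisfied (F OR T).
(iii) has storefront — met.
(b) = T AND T AND T = true.
(1) = F OR T = true.
(a) returns current — satisfied.
(i) veteran — fails.
(ii) ≤ 14 employees — met.
(b) = F AND T = false.
So (2) is satisfied (T OR F).
(3) no delinquency — holds.
So Overall is satisfied (T AND T AND T).
Exception (nonprofit) — not satisfied.
Result: main true OR exception false → true.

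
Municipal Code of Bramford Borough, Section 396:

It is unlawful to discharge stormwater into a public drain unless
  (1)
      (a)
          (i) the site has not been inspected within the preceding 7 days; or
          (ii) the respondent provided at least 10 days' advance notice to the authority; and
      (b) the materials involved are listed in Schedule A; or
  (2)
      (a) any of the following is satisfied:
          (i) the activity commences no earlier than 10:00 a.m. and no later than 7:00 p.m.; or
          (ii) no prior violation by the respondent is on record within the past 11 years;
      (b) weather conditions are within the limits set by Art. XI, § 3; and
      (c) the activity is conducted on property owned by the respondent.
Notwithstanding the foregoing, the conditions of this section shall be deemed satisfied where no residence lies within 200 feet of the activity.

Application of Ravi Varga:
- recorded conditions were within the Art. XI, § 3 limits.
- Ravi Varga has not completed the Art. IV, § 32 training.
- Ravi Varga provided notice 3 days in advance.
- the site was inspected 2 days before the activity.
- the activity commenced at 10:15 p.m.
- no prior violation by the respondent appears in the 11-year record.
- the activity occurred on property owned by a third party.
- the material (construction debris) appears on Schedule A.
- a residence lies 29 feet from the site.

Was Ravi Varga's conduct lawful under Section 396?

No — unlawful.

(i) not (site inspected) — fails.
(ii) ≥10 days' notice — not satisfied.
(a) = F OR F = false.
(b) Schedule A material — met.
So (1) is not satisfied (F AND T).
(i) start within hours — not met.
(ii) no prior violation — holds.
(a) = F OR T = true.
(b) weather ok — met.
(c) own property — not met.
(2) = T AND T AND F = false.
Overall = F OR F = false.
Exception (no residence in 200 ft) — not satisfied.
Result: main false OR exception false → false.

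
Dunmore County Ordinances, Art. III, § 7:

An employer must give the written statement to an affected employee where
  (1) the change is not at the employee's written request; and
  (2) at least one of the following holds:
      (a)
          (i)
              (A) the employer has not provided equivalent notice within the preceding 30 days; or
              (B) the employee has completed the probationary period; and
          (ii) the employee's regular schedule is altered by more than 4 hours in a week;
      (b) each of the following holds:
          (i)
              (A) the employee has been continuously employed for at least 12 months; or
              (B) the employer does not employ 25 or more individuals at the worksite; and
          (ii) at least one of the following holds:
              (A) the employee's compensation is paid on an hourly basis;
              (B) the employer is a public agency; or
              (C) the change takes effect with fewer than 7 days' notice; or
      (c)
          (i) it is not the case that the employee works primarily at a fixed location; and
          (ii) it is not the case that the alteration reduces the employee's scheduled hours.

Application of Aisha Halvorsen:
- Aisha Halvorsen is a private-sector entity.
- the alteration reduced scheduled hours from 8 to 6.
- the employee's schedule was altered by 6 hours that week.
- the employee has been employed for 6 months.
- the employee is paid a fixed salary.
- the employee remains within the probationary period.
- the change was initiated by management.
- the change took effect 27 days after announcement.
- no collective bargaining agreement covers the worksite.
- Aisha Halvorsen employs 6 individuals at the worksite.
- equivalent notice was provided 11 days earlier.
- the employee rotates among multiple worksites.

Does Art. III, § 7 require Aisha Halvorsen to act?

No — not required.

(1) not employee-requested — holds.
(A) no recent notice — not satisfied.
(B) past probation — not met.
(i) = F OR F = false.
(ii) schedule shift > 4h — holds.
(a) = F AND T = false.
(A) tenure ≥ 12 mo. — not met.
(B) not (≥ 25 at site) — met.
(i): F OR T → true.
(A) hourly-paid — not satisfied.
(B) public agency — not satisfied.
(C) < 7 days' notice — not met.
So (ii) is not satisfied (F OR F OR F).
So (b) is not satisfied (T AND F).
(i) not (fixed location) — met.
(ii) not (hours reduced) — not met.
(c): T AND F → false.
So (2) is not satisfied (F OR F OR F).
Overall: T AND F → false.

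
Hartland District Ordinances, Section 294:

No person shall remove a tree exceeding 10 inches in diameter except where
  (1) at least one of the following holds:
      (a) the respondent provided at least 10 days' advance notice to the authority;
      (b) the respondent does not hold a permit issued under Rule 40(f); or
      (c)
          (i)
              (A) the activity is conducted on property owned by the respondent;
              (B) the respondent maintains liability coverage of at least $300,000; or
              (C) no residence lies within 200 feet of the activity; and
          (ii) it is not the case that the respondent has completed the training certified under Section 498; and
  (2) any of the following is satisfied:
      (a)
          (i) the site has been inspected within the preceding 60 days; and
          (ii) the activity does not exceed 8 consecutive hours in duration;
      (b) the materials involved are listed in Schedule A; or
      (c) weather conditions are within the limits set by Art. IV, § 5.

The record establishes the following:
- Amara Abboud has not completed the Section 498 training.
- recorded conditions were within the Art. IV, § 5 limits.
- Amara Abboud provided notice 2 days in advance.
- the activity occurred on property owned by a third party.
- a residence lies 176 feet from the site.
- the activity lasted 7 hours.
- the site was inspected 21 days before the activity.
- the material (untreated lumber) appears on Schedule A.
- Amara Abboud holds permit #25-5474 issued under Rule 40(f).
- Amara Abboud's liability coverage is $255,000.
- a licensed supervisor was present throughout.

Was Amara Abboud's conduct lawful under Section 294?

No — unlawful.

(a) ≥10 days' notice — fails.
(b) not (holds permit) — fails.
(A) own property — not satisfied.
(B) coverage ≥ $300,000 — fails.
(C) no residence in 200 ft — fails.
(i) = F OR F OR F = false.
(ii) not (training certified) — holds.
(c) = F AND T = false.
(1): F OR F OR F → false.
(i) site inspected — satisfied.
(ii) ≤ 8 hrs duration — satisfied.
(a): T AND T → true.
(b) Schedule A material — holds.
(c) weather ok — met.
So (2) is satisfied (T OR T OR T).
So Overall is not satisfied (F AND T).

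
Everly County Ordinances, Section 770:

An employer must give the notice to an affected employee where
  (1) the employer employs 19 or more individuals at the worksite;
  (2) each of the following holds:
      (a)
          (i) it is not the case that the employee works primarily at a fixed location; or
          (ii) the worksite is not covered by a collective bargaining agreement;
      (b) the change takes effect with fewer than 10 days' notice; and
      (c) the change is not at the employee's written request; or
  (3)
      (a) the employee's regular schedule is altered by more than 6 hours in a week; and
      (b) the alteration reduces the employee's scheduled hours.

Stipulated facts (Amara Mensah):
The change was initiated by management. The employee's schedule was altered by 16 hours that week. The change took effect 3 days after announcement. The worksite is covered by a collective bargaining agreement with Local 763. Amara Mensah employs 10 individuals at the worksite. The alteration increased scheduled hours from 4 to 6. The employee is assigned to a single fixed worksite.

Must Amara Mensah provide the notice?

No — not required.

(1) ≥ 19 at site — fails.
(i) not (fixed location) — not satisfied.
(ii) no CBA — fails.
(a): F OR F → false.
(b) < 10 days' notice — holds.
(c) not employee-requested — holds.
(2): F AND T AND T → false.
(a) schedule shift > 6h — satisfied.
(b) hours reduced — fails.
(3) = T AND F = false.
Overall = F OR F OR F = false.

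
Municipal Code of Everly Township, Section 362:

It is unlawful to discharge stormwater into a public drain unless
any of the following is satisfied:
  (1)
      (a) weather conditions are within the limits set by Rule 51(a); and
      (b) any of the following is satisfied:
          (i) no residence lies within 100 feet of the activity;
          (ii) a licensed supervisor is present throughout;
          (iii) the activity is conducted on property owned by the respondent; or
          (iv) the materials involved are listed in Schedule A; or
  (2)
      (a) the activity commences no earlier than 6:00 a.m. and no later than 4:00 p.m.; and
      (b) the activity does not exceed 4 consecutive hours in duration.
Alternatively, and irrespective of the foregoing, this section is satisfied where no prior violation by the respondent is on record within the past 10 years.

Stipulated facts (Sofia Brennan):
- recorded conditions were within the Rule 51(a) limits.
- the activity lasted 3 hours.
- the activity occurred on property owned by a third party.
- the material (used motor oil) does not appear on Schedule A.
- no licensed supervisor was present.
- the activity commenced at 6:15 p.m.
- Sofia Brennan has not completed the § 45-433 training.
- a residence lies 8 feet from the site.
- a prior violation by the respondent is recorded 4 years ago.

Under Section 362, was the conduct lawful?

No — unlawful.

(a) weather ok — holds.
(i) no residence in 100 ft — not met.
(ii) supervisor present — not satisfied.
(iii) own property — not met.
(iv) Schedule A material — fails.
(b) = F OR F OR F OR F = false.
So (1) is not satisfied (T AND F).
(a) start within hours — fails.
(b) ≤ 4 hrs duration — met.
(2): F AND T → false.
Overall: F OR F → false.
Exception (no prior violation) — not satisfied.
Result: main false OR exception false → false.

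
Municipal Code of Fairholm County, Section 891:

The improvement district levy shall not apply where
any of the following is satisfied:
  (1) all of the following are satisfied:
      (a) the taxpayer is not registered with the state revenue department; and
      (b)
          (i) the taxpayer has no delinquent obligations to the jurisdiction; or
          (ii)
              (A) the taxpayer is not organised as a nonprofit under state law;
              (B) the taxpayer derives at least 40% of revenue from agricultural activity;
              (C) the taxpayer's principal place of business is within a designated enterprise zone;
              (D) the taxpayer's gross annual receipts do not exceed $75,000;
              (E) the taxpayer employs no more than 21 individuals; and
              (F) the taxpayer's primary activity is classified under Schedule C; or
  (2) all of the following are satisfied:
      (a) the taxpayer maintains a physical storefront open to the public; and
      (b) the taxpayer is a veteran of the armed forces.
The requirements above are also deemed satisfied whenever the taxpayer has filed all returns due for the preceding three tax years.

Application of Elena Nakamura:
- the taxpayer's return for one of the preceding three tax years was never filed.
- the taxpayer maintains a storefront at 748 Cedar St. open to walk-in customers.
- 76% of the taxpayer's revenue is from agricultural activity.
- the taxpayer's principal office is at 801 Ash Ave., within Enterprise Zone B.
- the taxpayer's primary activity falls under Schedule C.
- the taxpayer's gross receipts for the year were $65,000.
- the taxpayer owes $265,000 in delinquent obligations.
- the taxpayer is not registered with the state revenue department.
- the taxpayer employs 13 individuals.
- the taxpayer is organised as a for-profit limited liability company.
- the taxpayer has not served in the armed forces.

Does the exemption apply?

(a) not (state-registered) — satisfied.
(i) no delinquency — not satisfied.
(A) not (nonprofit) — met.
(B) ≥40% agricultural — met.
(C) in enterprise zone — satisfied.
(D) receipts ≤ $75,000 — satisfied.
(E) ≤ 21 employees — holds.
(F) Schedule C activity — met.
So (ii) is satisfied (T AND T AND T AND T AND T AND T).
So (b) is satisfied (F OR T).
(1) = T AND T = true.
(a) has storefront — met.
(b) veteran — not met.
So (2) is not satisfied (T AND F).
Overall: T OR F → true.
Exception (returns current) — not satisfied.
Result: main true OR exception false → true.

Yes — exempt.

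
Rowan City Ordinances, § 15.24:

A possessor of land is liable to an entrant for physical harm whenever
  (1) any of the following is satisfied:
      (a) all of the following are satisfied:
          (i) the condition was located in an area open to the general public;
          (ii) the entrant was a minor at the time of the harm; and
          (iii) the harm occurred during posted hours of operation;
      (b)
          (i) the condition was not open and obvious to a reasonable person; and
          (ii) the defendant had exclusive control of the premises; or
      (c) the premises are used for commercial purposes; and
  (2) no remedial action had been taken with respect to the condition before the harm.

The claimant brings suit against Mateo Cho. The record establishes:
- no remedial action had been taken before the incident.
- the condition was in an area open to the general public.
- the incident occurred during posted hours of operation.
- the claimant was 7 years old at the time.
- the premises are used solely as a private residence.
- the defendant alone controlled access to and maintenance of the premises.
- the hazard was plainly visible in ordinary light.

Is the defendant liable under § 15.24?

Yes — liable.

(i) public area — satisfied.
(ii) entrant a minor — holds.
(iii) during posted hours — satisfied.
(a): T AND T AND T → true.
(i) not open/obvious — fails.
(ii) exclusive control — met.
(b) = F AND T = false.
(c) commercial use — not met.
(1) = T OR F OR F = true.
(2) no remedial action — holds.
So Overall is satisfied (T AND T).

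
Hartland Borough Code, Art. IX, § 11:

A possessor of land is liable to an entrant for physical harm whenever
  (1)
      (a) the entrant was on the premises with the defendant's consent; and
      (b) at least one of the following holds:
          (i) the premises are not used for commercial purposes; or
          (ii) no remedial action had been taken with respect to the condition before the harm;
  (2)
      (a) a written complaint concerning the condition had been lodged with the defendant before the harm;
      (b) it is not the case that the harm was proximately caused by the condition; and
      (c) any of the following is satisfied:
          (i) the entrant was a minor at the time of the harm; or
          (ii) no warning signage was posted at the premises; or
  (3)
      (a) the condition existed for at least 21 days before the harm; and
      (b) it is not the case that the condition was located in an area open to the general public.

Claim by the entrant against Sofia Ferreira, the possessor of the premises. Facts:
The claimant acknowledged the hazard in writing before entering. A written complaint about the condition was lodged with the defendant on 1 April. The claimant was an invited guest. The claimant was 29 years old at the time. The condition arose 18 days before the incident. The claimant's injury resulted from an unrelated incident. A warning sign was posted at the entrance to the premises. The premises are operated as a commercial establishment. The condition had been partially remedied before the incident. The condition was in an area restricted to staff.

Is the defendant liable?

No — not liable.

(a) consent to enter — met.
(i) not (commercial use) — fails.
(ii) no remedial action — not satisfied.
(b) = F OR F = false.
(1): T AND F → false.
(a) complaint lodged — holds.
(b) not (proximate cause) — met.
(i) entrant a minor — not met.
(ii) no signage posted — fails.
(c) = F OR F = false.
(2) = T AND T AND F = false.
(a) condition ≥21 days old — fails.
(b) not (public area) — met.
(3) = F AND T = false.
Overall: F OR F OR F → false.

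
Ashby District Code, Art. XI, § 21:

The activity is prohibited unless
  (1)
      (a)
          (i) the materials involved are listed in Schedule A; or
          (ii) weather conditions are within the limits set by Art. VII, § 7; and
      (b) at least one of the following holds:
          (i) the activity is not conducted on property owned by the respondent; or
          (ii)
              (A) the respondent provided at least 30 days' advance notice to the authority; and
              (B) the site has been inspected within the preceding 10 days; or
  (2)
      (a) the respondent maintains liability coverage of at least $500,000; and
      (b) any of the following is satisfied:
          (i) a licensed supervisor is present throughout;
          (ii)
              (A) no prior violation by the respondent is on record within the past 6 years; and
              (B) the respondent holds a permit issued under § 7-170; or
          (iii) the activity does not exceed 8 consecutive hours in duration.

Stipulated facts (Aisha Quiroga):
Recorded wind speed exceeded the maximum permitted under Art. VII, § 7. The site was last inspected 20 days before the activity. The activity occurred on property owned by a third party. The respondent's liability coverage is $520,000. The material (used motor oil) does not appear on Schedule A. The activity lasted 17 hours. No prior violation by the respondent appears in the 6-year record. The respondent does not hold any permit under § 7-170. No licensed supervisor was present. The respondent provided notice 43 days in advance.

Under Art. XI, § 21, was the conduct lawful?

(i) Schedule A material — fails.
(ii) weather ok — not satisfied.
So (a) is not satisfied (F OR F).
(i) not (own property) — satisfied.
(A) ≥30 days' notice — holds.
(B) site inspected — not satisfied.
(ii) = T AND F = false.
(b): T OR F → true.
(1) = F AND T = false.
(a) coverage ≥ $500,000 — met.
(i) supervisor present — not met.
(A) no prior violation — met.
(B) holds permit — not met.
So (ii) is not satisfied (T AND F).
(iii) ≤ 8 hrs duration — not met.
(b) = F OR F OR F = false.
So (2) is not satisfied (T AND F).
So Overall is not satisfied (F OR F).

No — unlawful.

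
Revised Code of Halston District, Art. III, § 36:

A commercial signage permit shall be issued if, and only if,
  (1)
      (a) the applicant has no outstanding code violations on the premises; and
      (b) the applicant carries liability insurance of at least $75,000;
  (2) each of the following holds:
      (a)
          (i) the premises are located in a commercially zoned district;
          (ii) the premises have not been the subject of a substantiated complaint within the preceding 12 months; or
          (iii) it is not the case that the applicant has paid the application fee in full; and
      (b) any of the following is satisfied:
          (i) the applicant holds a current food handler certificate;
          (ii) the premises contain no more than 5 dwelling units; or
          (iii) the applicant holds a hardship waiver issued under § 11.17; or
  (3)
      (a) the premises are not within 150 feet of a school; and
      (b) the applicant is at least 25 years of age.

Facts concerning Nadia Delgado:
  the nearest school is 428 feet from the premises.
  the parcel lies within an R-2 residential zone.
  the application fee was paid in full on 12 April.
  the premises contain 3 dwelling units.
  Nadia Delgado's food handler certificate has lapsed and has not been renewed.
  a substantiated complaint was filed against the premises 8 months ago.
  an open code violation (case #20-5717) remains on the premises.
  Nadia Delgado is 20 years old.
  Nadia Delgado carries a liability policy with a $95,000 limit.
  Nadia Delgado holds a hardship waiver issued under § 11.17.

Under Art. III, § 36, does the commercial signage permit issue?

No — denied.

(a) no code violations — not satisfied.
(b) insurance ≥ $75,000 — met.
(1): F AND T → false.
(i) commercially zoned — not satisfied.
(ii) no complaint in 12 mo. — not satisfied.
(iii) not (fee paid) — not met.
(a): F OR F OR F → false.
(i) food handler cert. — fails.
(ii) ≤ 5 units — holds.
(iii) hardship waiver — holds.
(b) = F OR T OR T = true.
So (2) is not satisfied (F AND T).
(a) ≥150 ft from school — satisfied.
(b) age ≥ 25 — fails.
(3): T AND F → false.
Overall: F OR F OR F → false.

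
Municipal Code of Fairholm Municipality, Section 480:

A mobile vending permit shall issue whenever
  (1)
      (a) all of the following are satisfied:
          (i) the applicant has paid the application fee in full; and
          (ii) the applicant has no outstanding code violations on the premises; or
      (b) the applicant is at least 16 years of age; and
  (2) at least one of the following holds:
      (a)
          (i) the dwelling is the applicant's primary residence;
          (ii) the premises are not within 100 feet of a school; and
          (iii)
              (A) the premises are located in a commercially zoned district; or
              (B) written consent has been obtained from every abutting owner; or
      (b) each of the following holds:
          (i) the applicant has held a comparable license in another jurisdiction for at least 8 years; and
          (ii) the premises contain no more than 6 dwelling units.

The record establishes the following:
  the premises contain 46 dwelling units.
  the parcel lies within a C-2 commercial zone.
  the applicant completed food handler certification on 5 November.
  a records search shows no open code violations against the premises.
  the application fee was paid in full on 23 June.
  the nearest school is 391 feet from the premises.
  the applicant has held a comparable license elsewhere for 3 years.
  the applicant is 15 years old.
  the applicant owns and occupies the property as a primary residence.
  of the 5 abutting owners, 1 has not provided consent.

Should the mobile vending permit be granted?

(i) fee paid — holds.
(ii) no code violations — holds.
So (a) is satisfied (T AND T).
(b) age ≥ 16 — not satisfied.
So (1) is satisfied (T OR F).
(i) primary residence — met.
(ii) ≥100 ft from school — holds.
(A) commercially zoned — holds.
(B) all abutters consent — not met.
So (iii) is satisfied (T OR F).
(a): T AND T AND T → true.
(i) prior license ≥ 8 yr — fails.
(ii) ≤ 6 units — not met.
(b): F AND F → false.
(2) = T OR F = true.
Overall: T AND T → true.

Yes — granted.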